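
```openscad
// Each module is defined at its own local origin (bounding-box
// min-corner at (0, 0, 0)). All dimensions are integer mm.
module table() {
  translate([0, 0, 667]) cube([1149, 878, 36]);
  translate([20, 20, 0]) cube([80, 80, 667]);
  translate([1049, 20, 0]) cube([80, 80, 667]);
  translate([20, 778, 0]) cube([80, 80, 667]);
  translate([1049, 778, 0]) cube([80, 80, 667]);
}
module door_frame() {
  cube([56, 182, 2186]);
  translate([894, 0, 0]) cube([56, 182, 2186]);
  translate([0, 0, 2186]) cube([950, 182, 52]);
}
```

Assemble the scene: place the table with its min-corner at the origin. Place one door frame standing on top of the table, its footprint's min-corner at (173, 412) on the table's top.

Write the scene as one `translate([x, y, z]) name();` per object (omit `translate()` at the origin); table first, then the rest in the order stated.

table();
translate([173, 412, 703]) door_frame();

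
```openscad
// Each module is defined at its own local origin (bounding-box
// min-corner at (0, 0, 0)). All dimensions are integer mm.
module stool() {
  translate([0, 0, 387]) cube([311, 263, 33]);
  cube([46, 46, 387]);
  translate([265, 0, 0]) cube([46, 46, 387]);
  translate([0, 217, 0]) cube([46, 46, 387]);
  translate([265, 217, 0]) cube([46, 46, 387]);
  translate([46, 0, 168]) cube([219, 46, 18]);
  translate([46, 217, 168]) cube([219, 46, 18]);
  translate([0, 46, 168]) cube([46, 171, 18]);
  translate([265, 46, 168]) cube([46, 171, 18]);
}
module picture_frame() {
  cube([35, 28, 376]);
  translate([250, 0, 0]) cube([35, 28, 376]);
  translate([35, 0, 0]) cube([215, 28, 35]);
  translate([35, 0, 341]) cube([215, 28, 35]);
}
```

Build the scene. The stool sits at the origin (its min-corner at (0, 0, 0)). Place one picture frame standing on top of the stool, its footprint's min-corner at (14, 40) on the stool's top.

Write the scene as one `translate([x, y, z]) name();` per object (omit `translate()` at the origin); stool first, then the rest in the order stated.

stool();
translate([14, 40, 420]) picture_frame();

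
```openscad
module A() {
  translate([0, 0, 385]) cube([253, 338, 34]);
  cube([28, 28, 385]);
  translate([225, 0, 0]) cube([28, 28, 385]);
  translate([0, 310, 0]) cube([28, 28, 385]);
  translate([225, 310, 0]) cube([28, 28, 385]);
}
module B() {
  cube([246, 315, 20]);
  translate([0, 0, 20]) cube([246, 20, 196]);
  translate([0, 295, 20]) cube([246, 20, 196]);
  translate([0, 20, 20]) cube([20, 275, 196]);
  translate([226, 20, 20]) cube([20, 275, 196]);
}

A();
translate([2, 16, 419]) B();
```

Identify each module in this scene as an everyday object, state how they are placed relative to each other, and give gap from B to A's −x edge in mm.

A is a stool. B is an open box. The open box is on top of the stool. The gap from the open box to the stool's −x edge is 2 mm.

The open box's min-x is at 2; the stool's min-x is 0; gap = 2 mm.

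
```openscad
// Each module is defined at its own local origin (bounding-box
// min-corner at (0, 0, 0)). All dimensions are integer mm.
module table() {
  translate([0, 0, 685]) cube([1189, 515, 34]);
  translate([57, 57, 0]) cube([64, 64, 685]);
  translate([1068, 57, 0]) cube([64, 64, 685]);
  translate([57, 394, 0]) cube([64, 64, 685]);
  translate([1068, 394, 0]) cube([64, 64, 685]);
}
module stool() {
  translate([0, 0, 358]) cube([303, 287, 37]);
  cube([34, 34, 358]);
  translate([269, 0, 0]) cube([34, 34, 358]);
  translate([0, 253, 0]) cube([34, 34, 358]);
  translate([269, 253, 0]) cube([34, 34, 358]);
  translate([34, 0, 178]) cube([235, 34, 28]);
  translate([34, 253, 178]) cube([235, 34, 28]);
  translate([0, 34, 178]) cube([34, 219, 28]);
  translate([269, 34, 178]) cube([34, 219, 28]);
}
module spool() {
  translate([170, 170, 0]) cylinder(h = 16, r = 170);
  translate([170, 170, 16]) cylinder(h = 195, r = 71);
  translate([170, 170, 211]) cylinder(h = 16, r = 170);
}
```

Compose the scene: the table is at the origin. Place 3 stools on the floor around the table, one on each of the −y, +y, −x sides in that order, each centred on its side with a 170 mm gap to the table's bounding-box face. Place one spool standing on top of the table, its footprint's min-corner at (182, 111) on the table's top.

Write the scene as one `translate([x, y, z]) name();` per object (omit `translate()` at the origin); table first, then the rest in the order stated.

table();
translate([443, -457, 0]) stool();
translate([443, 685, 0]) stool();
translate([-473, 114, 0]) stool();
translate([182, 111, 719]) spool();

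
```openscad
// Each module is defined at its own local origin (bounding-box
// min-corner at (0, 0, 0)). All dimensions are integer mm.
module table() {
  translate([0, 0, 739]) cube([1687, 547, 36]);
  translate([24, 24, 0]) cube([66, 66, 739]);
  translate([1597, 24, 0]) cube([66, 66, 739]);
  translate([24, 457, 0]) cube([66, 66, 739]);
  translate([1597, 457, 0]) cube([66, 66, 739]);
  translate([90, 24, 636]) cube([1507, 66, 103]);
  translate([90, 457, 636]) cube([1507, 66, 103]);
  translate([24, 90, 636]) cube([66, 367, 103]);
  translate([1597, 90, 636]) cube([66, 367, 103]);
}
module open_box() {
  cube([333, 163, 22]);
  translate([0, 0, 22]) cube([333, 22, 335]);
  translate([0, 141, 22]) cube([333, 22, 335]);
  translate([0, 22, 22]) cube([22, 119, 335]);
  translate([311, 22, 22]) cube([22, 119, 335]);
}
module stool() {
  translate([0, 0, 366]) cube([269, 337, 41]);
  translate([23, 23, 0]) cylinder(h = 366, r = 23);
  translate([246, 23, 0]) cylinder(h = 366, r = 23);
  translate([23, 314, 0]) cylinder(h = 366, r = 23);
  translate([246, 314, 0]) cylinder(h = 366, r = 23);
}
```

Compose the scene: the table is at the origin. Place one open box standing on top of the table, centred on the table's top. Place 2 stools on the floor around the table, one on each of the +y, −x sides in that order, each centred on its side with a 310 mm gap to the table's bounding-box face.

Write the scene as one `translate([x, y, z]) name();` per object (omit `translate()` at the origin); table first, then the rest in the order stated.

table();
translate([677, 192, 775]) open_box();
translate([709, 857, 0]) stool();
translate([-579, 105, 0]) stool();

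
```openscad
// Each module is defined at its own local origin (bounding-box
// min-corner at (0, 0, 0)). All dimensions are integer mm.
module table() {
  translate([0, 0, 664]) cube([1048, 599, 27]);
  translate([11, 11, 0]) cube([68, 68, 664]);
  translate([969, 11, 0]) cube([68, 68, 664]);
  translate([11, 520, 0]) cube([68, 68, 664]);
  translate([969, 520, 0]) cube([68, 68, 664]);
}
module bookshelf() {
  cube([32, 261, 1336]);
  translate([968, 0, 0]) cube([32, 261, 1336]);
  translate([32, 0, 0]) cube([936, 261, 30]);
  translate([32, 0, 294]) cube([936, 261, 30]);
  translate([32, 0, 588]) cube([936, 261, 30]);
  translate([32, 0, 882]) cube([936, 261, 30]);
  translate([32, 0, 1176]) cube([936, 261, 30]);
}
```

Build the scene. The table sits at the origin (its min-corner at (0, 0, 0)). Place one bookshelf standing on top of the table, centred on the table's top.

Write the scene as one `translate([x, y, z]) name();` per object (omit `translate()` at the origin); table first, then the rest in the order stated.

table();
translate([24, 169, 691]) bookshelf();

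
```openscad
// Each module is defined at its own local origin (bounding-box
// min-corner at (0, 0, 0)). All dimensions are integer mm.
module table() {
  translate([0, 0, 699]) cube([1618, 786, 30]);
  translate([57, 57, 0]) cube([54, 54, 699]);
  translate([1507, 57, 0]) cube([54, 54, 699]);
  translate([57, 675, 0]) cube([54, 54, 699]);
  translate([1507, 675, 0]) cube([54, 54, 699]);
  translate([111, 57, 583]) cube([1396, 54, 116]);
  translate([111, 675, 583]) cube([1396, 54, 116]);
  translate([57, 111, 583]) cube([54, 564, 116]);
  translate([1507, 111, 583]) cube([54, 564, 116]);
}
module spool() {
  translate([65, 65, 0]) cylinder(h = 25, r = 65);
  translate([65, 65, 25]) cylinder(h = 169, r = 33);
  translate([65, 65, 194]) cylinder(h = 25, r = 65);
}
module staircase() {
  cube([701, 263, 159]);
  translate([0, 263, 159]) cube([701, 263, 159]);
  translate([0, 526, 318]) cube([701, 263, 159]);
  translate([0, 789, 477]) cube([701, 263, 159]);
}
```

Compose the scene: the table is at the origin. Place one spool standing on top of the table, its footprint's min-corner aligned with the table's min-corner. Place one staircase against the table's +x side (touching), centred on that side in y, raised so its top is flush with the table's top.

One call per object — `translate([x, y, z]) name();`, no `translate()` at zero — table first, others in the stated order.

table();
translate([0, 0, 729]) spool();
translate([1618, -133, 93]) staircase();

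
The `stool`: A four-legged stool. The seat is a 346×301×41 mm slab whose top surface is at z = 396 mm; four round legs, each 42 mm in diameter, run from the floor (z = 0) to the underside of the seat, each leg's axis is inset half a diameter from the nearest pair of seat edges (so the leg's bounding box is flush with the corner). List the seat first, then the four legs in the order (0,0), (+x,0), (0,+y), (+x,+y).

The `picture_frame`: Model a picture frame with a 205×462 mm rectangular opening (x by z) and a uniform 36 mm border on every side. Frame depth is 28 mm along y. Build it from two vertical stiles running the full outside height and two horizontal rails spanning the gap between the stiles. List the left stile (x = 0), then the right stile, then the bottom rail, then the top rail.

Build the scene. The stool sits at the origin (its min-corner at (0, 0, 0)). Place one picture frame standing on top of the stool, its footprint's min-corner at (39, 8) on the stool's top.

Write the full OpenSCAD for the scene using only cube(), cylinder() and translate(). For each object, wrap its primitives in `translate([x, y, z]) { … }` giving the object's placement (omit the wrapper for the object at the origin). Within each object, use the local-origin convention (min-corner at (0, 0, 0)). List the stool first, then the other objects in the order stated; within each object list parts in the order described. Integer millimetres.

translate([0, 0, 355]) cube([346, 301, 41]);
translate([21, 21, 0]) cylinder(h = 355, r = 21);
translate([325, 21, 0]) cylinder(h = 355, r = 21);
translate([21, 280, 0]) cylinder(h = 355, r = 21);
translate([325, 280, 0]) cylinder(h = 355, r = 21);
translate([39, 8, 396]) {
  cube([36, 28, 534]);
  translate([241, 0, 0]) cube([36, 28, 534]);
  translate([36, 0, 0]) cube([205, 28, 36]);
  translate([36, 0, 498]) cube([205, 28, 36]);
}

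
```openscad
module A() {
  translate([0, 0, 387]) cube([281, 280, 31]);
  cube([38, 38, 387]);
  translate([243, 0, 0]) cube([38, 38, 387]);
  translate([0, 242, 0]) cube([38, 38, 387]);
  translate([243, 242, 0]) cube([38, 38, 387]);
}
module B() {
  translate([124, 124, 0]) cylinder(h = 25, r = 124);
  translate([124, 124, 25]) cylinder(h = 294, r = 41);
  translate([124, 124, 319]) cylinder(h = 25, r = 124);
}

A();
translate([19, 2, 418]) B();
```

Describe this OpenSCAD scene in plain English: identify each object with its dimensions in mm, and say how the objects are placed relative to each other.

A is a four-legged stool. The seat is a 281×280×31 mm slab whose top surface is at z = 418 mm; four square legs, each 38×38 mm in cross-section, run from the floor (z = 0) to the underside of the seat, each flush with a corner of the seat.

B is a spool: two coaxial disc flanges of radius 124 mm and thickness 25 mm, joined by a core cylinder of radius 41 mm and height 294 mm. The lower flange rests on z = 0 and the three cylinders share a vertical axis.

The spool is on top of the stool.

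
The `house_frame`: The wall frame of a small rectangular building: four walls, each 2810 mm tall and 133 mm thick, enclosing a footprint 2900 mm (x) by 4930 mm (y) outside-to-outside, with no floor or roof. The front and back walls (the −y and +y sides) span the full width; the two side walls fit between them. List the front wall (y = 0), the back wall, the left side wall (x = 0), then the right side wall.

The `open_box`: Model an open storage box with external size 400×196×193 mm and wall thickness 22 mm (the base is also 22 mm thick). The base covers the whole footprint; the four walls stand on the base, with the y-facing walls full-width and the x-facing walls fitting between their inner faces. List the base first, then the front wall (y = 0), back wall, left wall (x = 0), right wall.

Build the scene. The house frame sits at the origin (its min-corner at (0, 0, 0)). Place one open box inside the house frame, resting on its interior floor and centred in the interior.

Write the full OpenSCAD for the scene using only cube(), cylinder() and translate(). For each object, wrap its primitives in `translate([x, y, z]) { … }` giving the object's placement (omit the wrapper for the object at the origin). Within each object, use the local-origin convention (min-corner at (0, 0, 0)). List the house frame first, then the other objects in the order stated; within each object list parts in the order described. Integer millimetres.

cube([2900, 133, 2810]);
translate([0, 4797, 0]) cube([2900, 133, 2810]);
translate([0, 133, 0]) cube([133, 4664, 2810]);
translate([2767, 133, 0]) cube([133, 4664, 2810]);
translate([1250, 2367, 0]) {
  cube([400, 196, 22]);
  translate([0, 0, 22]) cube([400, 22, 171]);
  translate([0, 174, 22]) cube([400, 22, 171]);
  translate([0, 22, 22]) cube([22, 152, 171]);
  translate([378, 22, 22]) cube([22, 152, 171]);
}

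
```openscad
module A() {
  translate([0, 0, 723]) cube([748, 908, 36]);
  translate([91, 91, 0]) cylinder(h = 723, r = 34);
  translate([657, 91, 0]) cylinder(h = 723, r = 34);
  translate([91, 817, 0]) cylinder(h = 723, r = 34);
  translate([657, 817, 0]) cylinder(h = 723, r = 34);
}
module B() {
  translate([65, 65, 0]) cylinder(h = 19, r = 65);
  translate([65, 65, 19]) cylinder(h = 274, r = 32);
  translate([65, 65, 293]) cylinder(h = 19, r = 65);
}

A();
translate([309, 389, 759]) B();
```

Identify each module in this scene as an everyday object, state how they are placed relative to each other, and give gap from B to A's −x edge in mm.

The spool's min-x is at 309; the table's min-x is 0; gap = 309 mm.

A is a table. B is a spool. The spool is on top of the table, centred. The gap from the spool to the table's −x edge is 309 mm.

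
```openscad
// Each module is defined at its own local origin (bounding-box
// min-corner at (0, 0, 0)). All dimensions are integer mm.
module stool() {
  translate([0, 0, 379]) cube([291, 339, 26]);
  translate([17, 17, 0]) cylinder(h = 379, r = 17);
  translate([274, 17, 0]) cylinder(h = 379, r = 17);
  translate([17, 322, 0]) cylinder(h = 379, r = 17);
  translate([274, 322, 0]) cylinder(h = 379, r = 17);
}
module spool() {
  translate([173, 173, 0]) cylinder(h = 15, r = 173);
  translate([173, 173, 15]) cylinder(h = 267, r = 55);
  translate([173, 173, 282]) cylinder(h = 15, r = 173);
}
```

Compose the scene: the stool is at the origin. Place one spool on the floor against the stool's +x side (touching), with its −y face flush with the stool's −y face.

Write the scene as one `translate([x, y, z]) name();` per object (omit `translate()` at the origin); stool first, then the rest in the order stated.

stool();
translate([291, 0, 0]) spool();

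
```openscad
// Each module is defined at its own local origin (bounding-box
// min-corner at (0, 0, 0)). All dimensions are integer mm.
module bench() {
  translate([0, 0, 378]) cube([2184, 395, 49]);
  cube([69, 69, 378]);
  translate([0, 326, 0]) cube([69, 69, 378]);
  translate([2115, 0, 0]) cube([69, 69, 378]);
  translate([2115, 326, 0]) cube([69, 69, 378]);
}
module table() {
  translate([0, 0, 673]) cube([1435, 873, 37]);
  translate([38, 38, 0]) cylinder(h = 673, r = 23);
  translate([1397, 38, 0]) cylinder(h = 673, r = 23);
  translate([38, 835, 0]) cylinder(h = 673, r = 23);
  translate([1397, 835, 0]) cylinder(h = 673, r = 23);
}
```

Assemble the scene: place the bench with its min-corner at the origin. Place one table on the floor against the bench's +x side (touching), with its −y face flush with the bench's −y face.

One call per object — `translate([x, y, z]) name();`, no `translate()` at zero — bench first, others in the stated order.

bench();
translate([2184, 0, 0]) table();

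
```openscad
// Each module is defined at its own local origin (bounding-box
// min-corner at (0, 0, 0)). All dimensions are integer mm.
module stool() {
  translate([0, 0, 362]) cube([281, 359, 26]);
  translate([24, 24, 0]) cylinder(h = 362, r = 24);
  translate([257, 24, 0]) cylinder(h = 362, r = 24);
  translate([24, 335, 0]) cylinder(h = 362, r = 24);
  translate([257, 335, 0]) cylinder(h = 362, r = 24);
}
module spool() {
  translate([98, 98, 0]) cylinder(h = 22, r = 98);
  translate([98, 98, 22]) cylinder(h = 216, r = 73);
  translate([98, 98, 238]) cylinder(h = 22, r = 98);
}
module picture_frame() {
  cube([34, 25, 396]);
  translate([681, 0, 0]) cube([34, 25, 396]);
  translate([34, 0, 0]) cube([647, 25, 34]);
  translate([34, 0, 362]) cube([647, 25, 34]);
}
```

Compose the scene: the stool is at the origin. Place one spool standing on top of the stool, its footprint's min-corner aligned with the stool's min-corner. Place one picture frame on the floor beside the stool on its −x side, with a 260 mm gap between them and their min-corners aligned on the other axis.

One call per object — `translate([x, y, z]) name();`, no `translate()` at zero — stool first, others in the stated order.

stool();
translate([0, 0, 388]) spool();
translate([-975, 0, 0]) picture_frame();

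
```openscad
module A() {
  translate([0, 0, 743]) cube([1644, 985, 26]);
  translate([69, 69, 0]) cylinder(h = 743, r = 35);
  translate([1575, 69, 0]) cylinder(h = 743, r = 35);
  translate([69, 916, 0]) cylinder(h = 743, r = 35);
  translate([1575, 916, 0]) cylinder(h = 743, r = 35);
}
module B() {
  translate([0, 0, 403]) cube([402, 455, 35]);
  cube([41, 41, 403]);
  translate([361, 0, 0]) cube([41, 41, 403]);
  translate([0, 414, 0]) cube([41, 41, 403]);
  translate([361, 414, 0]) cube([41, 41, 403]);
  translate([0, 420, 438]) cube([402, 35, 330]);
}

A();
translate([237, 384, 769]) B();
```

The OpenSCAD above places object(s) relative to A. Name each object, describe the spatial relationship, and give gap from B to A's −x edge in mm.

The chair's min-x is at 237; the table's min-x is 0; gap = 237 mm.

A is a table. B is a chair. The chair is on top of the table. The gap from the chair to the table's −x edge is 237 mm.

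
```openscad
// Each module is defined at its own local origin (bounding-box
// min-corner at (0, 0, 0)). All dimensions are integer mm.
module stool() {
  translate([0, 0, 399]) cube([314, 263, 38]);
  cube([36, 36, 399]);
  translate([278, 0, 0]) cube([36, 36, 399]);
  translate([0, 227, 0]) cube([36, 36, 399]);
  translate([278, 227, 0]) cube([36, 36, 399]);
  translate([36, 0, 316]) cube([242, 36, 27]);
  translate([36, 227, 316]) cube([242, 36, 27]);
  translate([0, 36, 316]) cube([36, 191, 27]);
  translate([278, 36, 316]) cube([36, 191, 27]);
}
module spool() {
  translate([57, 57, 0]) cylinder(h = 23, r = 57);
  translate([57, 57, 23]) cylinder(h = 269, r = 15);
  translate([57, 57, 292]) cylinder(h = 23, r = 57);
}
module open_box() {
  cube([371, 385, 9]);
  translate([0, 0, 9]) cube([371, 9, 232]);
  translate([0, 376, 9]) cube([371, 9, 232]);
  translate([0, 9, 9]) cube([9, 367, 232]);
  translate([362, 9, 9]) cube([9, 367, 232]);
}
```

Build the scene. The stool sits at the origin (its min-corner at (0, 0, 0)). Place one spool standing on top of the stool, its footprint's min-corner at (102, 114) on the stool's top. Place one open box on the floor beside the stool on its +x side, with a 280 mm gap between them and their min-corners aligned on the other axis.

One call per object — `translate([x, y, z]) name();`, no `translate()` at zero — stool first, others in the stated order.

stool();
translate([102, 114, 437]) spool();
translate([594, 0, 0]) open_box();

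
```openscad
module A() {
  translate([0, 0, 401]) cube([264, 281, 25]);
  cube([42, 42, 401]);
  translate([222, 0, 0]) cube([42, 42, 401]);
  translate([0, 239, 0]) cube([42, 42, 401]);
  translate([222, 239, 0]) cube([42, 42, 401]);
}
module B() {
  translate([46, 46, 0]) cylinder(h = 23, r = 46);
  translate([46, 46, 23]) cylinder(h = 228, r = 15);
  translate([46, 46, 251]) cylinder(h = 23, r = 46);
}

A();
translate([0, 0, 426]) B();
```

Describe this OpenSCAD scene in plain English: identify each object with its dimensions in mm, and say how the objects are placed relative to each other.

A is a simple wooden stool: a rectangular seat 264 mm (x) by 281 mm (y), 25 mm thick, top face at z = 426 mm, on four square legs, each 42×42 mm in cross-section. The legs rest on z = 0, each flush with a corner of the seat.

B is a spool: two coaxial disc flanges of radius 46 mm and thickness 23 mm, joined by a core cylinder of radius 15 mm and height 228 mm. The lower flange rests on z = 0 and the three cylinders share a vertical axis.

The spool is on top of the stool.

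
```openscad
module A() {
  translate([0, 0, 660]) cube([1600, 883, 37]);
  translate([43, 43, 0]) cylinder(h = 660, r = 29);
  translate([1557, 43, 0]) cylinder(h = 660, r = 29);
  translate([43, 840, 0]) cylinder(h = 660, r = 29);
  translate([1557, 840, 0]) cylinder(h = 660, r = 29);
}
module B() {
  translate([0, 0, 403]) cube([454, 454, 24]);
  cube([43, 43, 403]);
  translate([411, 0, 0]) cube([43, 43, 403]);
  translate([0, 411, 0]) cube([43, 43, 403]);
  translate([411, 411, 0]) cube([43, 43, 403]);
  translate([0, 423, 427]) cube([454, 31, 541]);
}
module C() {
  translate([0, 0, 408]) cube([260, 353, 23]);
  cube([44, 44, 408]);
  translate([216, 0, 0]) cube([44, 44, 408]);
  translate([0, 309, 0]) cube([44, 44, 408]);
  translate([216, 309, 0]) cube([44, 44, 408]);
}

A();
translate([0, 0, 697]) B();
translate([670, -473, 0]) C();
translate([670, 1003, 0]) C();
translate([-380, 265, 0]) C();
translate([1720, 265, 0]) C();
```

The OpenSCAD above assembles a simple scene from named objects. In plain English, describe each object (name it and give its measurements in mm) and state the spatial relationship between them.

A is a table with a 1600×883 mm rectangular top, 37 mm thick, top surface at z = 697 mm, supported by four round legs of 58 mm diameter, each leg's bounding box inset 14 mm from the nearest pair of top edges, running from the floor.

B is a chair. The seat is a 454×454×24 mm slab with its top at z = 427 mm, on four 43×43 mm corner legs (flush with the seat edges, standing on z = 0). A flat backrest 31 mm thick, 541 mm tall, spans the full seat width and rises from the seat top along its +y edge, rear face flush with the rear of the seat.

C is a four-legged stool. The seat is a 260×353×23 mm slab whose top surface is at z = 431 mm; four square legs, each 44×44 mm in cross-section, run from the floor (z = 0) to the underside of the seat, each flush with a corner of the seat.

The chair is on top of the table. Four stools sit around the table at the −y, +y, −x, +x sides.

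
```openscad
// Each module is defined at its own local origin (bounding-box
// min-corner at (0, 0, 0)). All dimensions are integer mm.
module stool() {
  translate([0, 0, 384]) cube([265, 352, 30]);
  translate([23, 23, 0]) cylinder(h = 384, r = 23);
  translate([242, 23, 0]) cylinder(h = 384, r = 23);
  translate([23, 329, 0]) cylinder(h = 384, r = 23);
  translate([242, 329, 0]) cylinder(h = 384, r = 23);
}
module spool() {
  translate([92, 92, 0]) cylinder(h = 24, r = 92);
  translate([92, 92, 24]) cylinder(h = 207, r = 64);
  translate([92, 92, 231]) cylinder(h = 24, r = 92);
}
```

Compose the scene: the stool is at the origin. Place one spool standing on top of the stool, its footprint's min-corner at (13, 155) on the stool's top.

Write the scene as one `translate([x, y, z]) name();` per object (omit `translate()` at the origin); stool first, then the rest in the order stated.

stool();
translate([13, 155, 414]) spool();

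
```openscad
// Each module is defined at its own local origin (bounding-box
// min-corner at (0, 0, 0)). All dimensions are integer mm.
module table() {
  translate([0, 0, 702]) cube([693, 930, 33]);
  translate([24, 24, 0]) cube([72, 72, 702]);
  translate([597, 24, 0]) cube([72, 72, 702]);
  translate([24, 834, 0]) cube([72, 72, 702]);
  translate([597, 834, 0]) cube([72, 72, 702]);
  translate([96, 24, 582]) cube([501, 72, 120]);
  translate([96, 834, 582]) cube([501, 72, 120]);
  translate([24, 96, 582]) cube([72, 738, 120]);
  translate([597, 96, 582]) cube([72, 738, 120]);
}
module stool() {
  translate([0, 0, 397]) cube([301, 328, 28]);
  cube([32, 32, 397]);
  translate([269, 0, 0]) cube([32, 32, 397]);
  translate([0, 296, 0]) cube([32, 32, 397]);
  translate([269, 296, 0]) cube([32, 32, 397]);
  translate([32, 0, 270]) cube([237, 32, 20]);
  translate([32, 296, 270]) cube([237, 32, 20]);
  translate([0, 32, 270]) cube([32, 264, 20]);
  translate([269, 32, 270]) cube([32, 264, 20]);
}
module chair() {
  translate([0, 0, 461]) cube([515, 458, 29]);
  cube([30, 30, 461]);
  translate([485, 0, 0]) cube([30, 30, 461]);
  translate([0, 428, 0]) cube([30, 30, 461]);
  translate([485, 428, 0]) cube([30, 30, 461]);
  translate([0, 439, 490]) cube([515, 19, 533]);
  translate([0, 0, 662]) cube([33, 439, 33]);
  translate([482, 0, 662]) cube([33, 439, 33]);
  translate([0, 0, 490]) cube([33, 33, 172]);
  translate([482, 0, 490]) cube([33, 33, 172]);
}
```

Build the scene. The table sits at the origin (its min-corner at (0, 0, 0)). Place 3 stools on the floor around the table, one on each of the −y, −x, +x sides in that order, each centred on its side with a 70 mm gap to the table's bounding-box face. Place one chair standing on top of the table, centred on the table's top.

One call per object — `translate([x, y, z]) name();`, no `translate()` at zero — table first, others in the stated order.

table();
translate([196, -398, 0]) stool();
translate([-371, 301, 0]) stool();
translate([763, 301, 0]) stool();
translate([89, 236, 735]) chair();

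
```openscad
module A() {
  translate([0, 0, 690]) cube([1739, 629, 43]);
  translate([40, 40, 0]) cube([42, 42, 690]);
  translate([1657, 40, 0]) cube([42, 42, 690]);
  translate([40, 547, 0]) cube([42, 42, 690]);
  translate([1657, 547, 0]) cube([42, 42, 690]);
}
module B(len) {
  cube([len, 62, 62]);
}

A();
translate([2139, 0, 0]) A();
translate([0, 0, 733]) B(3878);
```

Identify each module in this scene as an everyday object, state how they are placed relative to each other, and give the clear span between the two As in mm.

Second table starts at x = 2139; first ends at x = 1739; clear span = 2139 − 1739 = 400 mm.

A is a table. B is a beam. A beam spans the tops of two tables. The clear span between the two tables is 400 mm.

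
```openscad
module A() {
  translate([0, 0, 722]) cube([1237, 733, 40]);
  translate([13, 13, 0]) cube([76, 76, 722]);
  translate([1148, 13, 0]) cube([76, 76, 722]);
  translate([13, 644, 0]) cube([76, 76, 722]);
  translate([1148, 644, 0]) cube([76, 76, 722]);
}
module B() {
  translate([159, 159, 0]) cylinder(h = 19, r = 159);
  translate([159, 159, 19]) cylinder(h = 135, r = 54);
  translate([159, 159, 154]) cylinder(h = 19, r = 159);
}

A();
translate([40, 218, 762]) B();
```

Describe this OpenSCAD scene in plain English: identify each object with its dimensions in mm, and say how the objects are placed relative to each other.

A is a table: top 1237 mm (x) × 733 mm (y), 40 mm thick, upper face at z = 762 mm, on four 76×76 mm square legs, each inset 13 mm from the nearest pair of top edges, running from z = 0 to the bottom of the top.

B is a spool: two coaxial disc flanges of radius 159 mm and thickness 19 mm, joined by a core cylinder of radius 54 mm and height 135 mm. The lower flange rests on z = 0 and the three cylinders share a vertical axis.

The spool is on top of the table.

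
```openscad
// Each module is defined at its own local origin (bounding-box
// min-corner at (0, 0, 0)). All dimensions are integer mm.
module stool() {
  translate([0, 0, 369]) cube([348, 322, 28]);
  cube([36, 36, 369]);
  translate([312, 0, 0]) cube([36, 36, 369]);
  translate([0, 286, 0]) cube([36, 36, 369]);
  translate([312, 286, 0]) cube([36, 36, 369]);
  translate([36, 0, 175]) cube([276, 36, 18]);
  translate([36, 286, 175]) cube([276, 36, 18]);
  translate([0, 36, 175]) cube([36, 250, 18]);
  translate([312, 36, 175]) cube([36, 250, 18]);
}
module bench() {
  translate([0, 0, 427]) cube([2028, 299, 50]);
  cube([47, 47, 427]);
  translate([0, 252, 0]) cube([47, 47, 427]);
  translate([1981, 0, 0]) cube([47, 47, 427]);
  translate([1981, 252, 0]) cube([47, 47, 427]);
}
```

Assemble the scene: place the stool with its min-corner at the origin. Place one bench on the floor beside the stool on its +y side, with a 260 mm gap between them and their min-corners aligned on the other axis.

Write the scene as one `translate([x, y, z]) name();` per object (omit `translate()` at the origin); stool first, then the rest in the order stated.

stool();
translate([0, 582, 0]) bench();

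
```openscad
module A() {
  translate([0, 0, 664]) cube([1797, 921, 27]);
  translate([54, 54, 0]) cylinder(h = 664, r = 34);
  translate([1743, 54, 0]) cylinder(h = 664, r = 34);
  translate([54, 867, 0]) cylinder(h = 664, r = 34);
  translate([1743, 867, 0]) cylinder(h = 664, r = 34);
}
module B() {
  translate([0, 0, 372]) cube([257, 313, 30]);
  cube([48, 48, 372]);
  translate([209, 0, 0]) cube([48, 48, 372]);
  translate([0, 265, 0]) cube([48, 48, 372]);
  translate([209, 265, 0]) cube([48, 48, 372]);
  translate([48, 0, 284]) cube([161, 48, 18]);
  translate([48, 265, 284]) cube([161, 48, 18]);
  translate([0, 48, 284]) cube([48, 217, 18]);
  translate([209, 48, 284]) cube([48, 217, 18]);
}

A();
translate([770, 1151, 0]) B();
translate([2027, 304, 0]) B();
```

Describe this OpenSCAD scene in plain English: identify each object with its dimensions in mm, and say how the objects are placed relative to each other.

A is a rectangular dining table. The top is 1797×921×27 mm with its upper surface at z = 691 mm. It stands on four round legs of 68 mm diameter, each leg's bounding box inset 20 mm from the nearest pair of top edges, running from the floor to the underside of the top.

B is a four-legged stool. The seat is a 257×313×30 mm slab whose top surface is at z = 402 mm; four square legs, each 48×48 mm in cross-section, run from the floor (z = 0) to the underside of the seat, each flush with a corner of the seat. Four stretchers, 48 mm wide and 18 mm tall, connect adjacent legs with their undersides at z = 284 mm, each running between the inner faces of the legs it joins and aligned with the legs' outer faces on the other axis.

Two stools sit around the table at the +y, +x sides.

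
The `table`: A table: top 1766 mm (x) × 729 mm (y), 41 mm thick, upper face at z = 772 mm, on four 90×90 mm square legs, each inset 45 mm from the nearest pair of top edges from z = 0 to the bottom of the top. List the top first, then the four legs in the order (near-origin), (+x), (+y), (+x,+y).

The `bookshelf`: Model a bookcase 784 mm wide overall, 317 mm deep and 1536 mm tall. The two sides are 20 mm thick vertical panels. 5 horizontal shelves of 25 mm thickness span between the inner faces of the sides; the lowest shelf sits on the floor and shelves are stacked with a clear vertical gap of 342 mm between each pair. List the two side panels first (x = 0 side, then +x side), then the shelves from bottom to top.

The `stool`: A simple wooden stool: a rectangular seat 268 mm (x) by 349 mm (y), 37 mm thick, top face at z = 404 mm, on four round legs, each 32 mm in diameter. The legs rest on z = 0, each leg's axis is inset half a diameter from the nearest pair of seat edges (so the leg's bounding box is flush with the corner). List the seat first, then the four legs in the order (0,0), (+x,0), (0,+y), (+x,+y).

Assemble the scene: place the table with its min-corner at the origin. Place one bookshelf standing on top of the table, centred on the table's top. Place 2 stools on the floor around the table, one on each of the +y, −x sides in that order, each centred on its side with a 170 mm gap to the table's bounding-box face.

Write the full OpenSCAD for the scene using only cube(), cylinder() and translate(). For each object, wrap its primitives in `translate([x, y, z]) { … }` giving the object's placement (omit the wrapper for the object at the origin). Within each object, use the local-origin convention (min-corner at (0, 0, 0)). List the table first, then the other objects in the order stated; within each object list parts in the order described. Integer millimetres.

translate([0, 0, 731]) cube([1766, 729, 41]);
translate([45, 45, 0]) cube([90, 90, 731]);
translate([1631, 45, 0]) cube([90, 90, 731]);
translate([45, 594, 0]) cube([90, 90, 731]);
translate([1631, 594, 0]) cube([90, 90, 731]);
translate([491, 206, 772]) {
  cube([20, 317, 1536]);
  translate([764, 0, 0]) cube([20, 317, 1536]);
  translate([20, 0, 0]) cube([744, 317, 25]);
  translate([20, 0, 367]) cube([744, 317, 25]);
  translate([20, 0, 734]) cube([744, 317, 25]);
  translate([20, 0, 1101]) cube([744, 317, 25]);
  translate([20, 0, 1468]) cube([744, 317, 25]);
}
translate([749, 899, 0]) {
  translate([0, 0, 367]) cube([268, 349, 37]);
  translate([16, 16, 0]) cylinder(h = 367, r = 16);
  translate([252, 16, 0]) cylinder(h = 367, r = 16);
  translate([16, 333, 0]) cylinder(h = 367, r = 16);
  translate([252, 333, 0]) cylinder(h = 367, r = 16);
}
translate([-438, 190, 0]) {
  translate([0, 0, 367]) cube([268, 349, 37]);
  translate([16, 16, 0]) cylinder(h = 367, r = 16);
  translate([252, 16, 0]) cylinder(h = 367, r = 16);
  translate([16, 333, 0]) cylinder(h = 367, r = 16);
  translate([252, 333, 0]) cylinder(h = 367, r = 16);
}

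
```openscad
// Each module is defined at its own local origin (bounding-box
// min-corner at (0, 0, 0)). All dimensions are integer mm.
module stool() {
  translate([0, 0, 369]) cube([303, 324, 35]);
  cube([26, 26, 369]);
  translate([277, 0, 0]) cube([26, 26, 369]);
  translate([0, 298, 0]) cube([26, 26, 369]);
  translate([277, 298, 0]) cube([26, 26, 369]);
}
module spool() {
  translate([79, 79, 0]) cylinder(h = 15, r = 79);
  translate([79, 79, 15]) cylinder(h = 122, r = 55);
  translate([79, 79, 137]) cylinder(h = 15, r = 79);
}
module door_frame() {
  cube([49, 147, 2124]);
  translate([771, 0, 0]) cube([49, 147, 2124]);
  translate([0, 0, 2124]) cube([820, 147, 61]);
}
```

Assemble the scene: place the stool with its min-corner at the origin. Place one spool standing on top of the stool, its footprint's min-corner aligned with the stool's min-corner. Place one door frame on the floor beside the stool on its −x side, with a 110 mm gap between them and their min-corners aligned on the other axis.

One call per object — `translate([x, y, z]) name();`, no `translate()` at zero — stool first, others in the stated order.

stool();
translate([0, 0, 404]) spool();
translate([-930, 0, 0]) door_frame();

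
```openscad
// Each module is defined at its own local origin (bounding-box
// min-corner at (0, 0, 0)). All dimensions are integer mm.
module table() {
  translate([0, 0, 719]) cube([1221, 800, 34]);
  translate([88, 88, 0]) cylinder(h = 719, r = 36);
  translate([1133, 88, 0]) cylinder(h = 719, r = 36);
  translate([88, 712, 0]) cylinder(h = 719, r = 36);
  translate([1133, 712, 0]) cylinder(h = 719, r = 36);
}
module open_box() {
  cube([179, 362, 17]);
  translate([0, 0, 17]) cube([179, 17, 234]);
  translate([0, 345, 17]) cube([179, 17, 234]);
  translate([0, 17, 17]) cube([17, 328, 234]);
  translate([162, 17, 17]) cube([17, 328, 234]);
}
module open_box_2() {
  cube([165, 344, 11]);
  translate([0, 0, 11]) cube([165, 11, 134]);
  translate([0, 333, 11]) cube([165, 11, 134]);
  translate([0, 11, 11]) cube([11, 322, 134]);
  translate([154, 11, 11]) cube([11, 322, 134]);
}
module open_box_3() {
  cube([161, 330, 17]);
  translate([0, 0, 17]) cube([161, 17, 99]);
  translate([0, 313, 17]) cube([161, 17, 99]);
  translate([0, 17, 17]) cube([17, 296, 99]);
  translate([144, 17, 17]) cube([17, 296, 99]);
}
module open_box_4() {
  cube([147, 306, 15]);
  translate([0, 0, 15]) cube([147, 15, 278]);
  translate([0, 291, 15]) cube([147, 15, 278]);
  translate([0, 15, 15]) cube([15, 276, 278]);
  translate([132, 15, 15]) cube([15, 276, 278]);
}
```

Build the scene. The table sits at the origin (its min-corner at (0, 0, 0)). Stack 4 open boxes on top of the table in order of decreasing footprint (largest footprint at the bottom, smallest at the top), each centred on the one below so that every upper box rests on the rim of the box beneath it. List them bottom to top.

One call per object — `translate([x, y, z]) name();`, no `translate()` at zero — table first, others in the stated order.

table();
translate([521, 219, 753]) open_box();
translate([528, 228, 1004]) open_box_2();
translate([530, 235, 1149]) open_box_3();
translate([537, 247, 1265]) open_box_4();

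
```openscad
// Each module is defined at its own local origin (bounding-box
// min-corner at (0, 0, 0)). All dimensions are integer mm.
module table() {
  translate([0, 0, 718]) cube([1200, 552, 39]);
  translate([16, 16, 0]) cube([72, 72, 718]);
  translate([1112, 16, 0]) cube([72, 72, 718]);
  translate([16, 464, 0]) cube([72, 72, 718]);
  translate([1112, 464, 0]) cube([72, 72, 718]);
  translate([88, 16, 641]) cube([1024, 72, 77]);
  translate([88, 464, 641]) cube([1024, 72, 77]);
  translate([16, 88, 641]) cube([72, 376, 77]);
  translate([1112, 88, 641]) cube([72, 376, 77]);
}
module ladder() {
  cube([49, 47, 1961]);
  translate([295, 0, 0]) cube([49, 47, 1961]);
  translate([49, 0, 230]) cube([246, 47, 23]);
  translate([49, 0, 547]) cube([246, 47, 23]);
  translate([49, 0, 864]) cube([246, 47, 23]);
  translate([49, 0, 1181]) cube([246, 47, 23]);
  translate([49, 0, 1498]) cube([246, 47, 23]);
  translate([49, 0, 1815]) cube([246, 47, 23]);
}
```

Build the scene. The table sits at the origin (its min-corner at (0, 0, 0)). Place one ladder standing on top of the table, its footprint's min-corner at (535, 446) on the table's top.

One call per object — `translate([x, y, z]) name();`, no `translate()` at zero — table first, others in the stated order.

table();
translate([535, 446, 757]) ladder();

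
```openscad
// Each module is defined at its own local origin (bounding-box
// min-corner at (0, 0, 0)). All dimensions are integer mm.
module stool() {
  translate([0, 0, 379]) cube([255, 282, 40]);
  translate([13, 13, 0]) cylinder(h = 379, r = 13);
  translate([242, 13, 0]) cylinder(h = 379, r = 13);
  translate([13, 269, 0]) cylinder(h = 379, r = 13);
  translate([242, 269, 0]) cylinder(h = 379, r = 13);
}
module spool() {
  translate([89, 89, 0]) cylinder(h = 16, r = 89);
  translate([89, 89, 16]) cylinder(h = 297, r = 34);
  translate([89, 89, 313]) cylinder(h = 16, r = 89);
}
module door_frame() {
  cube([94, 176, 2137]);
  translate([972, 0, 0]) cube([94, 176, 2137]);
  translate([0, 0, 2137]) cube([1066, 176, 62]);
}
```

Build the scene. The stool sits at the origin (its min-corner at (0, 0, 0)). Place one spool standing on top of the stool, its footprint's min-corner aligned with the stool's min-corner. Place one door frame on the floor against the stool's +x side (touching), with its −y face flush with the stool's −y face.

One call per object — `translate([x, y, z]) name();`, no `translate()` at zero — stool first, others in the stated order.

stool();
translate([0, 0, 419]) spool();
translate([255, 0, 0]) door_frame();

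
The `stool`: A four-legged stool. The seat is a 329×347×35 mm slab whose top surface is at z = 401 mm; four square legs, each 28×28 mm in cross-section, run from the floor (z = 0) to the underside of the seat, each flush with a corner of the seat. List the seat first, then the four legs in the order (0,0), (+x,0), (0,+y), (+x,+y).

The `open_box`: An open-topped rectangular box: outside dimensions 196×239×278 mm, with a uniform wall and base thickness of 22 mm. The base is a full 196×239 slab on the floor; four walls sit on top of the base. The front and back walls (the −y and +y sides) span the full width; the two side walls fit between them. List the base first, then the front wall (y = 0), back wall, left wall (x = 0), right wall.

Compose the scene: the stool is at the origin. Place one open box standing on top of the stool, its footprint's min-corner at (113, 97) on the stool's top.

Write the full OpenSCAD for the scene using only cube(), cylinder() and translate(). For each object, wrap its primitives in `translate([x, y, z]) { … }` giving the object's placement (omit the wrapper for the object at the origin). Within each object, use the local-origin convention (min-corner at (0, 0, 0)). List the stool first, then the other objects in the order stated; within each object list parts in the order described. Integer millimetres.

translate([0, 0, 366]) cube([329, 347, 35]);
cube([28, 28, 366]);
translate([301, 0, 0]) cube([28, 28, 366]);
translate([0, 319, 0]) cube([28, 28, 366]);
translate([301, 319, 0]) cube([28, 28, 366]);
translate([113, 97, 401]) {
  cube([196, 239, 22]);
  translate([0, 0, 22]) cube([196, 22, 256]);
  translate([0, 217, 22]) cube([196, 22, 256]);
  translate([0, 22, 22]) cube([22, 195, 256]);
  translate([174, 22, 22]) cube([22, 195, 256]);
}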